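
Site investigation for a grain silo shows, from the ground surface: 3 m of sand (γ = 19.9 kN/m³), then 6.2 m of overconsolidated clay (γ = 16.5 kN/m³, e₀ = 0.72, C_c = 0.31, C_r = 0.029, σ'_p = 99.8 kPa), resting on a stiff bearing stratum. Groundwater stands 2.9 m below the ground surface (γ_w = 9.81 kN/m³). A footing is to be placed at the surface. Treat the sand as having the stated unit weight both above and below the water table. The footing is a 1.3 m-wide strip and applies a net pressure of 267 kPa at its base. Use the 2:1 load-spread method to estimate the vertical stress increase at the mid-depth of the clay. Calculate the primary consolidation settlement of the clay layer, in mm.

Mid-depth of clay below the ground surface: z = 3 + 6.2/2 = 6.1 m.
Total vertical stress at mid-clay: σ_v = 19.9×3 + 16.5×3.1 = 110.85 kPa.
Pore pressure: u = 9.81×(6.1 − 2.9) = 31.392 kPa.
Initial effective stress: σ'_0 = σ_v − u = 110.85 − 31.392 = 79.458 kPa.
Stress increase at mid-clay by the 2:1 spreading method:
Δσ = qB/(B+z) = 267×1.3/(1.3+6.1) = 46.905 kPa
Final effective stress: σ'_f = 79.458 + 46.905 = 126.36 kPa.
σ'_f = 126.36 > σ'_p = 99.8 kPa, so the stress path crosses the preconsolidation pressure — recompression up to σ'_p, then virgin compression beyond:
S_c = H/(1+e₀)·[C_r·log₁₀(σ'_p/σ'_0) + C_c·log₁₀(σ'_f/σ'_p)]
    = 6.2/1.72 × [0.029×log₁₀(99.8/79.458) + 0.31×log₁₀(126.36/99.8)]
    = 3.6047 × [0.0028708 + 0.031769] = 0.1249 m

S_c ≈ 125 mm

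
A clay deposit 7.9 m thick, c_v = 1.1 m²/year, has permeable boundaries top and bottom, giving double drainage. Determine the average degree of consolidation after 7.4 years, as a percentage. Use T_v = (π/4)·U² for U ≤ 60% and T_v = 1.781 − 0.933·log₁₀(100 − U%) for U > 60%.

Drainage path length: H_d = H/2 = 3.95 m (double drainage).
T_v = c_v·t/H_d² = 1.1×7.4/3.95² = 0.52171.
T_v = 0.52171 corresponds to the U > 60% branch:
U = 1 − 10^((1.781 − T_v)/0.933)/100 = 0.7763

U ≈ 77.6 %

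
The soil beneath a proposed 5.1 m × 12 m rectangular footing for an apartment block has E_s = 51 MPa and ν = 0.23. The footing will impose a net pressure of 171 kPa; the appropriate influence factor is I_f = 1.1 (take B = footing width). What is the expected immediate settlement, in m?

Immediate (elastic) settlement: S_e = q·B·(1−ν²)/E_s · I_f.
E_s = 51 MPa = 51000 kPa.
S_e = 171 × 5.1 × (1 − 0.23²) / 51000 × 1.1
    = 171 × 5.1 × 0.9471 / 51000 × 1.1
    = 0.01781 m

S_e ≈ 0.0178 m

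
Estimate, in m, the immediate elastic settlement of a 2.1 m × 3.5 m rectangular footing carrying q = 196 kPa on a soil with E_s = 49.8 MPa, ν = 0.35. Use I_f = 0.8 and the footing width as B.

Immediate (elastic) settlement: S_e = q·B·(1−ν²)/E_s · I_f.
E_s = 49.8 MPa = 49800 kPa.
S_e = 196 × 2.1 × (1 − 0.35²) / 49800 × 0.8
    = 196 × 2.1 × 0.8775 / 49800 × 0.8
    = 0.005802 m

S_e ≈ 0.0058 m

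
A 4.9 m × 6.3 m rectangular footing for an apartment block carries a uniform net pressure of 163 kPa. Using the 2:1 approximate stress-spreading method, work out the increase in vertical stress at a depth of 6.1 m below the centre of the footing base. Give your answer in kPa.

Δσ_z ≈ 36.9 kPa

By the 2:1 method the load spreads at 1 horizontal : 2 vertical, so at depth z the loaded area has grown by z in each plan dimension:
Δσ = qBL/((B+z)(L+z)) = 163×4.9×6.3/((4.9+6.1)(6.3+6.1)) = 36.89 kPa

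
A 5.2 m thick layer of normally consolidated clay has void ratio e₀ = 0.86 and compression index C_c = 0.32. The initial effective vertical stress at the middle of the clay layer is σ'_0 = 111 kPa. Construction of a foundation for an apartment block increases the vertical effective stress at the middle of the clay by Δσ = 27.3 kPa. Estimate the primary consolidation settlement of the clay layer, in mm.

Final effective stress: σ'_f = σ'_0 + Δσ = 111 + 27.3 = 138.3 kPa.
Normally consolidated clay, so the full stress increment lies on the virgin compression line:
S_c = C_c·H/(1+e₀)·log₁₀(σ'_f/σ'_0) = 0.32×5.2/(1+0.86)×log₁₀(138.3/111)
    = 0.89462 × 0.095499 = 0.08544 m

S_c ≈ 85.4 mm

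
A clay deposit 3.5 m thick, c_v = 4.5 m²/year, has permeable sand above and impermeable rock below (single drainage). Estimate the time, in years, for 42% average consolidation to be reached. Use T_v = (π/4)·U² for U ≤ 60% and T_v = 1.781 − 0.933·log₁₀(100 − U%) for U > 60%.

Drainage path length: H_d = H = 3.5 m (single drainage).
U ≤ 60%: T_v = (π/4)·U² = (π/4)×0.42² = 0.13854.
t = T_v·H_d²/c_v = 0.13854×3.5²/4.5 = 0.3771 years.

t ≈ 0.377 years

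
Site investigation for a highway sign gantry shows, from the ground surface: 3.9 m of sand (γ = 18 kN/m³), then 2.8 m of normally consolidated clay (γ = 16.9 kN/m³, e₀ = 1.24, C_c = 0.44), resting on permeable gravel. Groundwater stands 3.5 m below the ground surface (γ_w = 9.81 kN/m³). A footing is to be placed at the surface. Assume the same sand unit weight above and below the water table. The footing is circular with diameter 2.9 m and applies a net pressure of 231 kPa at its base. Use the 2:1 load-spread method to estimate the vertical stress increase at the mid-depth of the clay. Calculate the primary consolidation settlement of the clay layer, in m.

S_c ≈ 0.0768 m

Mid-depth of clay below the ground surface: z = 3.9 + 2.8/2 = 5.3 m.
Total vertical stress at mid-clay: σ_v = 18×3.9 + 16.9×1.4 = 93.86 kPa.
Pore pressure: u = 9.81×(5.3 − 3.5) = 17.658 kPa.
Initial effective stress: σ'_0 = σ_v − u = 93.86 − 17.658 = 76.202 kPa.
Stress increase at mid-clay by the 2:1 spreading method:
Δσ ≈ qD²/(D+z)² = 231×2.9²/(2.9+5.3)² = 28.892 kPa
Final effective stress: σ'_f = σ'_0 + Δσ = 76.202 + 28.892 = 105.09 kPa.
Normally consolidated clay, so the full stress increment lies on the virgin compression line:
S_c = C_c·H/(1+e₀)·log₁₀(σ'_f/σ'_0) = 0.44×2.8/(1+1.24)×log₁₀(105.09/76.202)
    = 0.55 × 0.1396 = 0.07678 m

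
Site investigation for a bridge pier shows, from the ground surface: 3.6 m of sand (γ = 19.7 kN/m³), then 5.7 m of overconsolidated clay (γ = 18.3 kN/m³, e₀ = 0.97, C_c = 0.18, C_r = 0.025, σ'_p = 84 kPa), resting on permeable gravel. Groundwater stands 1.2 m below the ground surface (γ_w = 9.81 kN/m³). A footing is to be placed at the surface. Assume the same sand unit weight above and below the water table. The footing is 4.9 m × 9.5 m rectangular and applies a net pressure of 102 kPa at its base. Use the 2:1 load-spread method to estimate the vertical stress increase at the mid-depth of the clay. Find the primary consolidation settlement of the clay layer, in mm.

S_c ≈ 39.4 mm

Mid-depth of clay below the ground surface: z = 3.6 + 5.7/2 = 6.45 m.
Total vertical stress at mid-clay: σ_v = 19.7×3.6 + 18.3×2.85 = 123.08 kPa.
Pore pressure: u = 9.81×(6.45 − 1.2) = 51.503 kPa.
Initial effective stress: σ'_0 = σ_v − u = 123.08 − 51.503 = 71.577 kPa.
Stress increase at mid-clay by the 2:1 spreading method:
Δσ = qBL/((B+z)(L+z)) = 102×4.9×9.5/((4.9+6.45)(9.5+6.45)) = 26.228 kPa
Final effective stress: σ'_f = 71.577 + 26.228 = 97.805 kPa.
σ'_f = 97.805 > σ'_p = 84 kPa, so the stress path crosses the preconsolidation pressure — recompression up to σ'_p, then virgin compression beyond:
S_c = H/(1+e₀)·[C_r·log₁₀(σ'_p/σ'_0) + C_c·log₁₀(σ'_f/σ'_p)]
    = 5.7/1.97 × [0.025×log₁₀(84/71.577) + 0.18×log₁₀(97.805/84)]
    = 2.8934 × [0.0017376 + 0.011895] = 0.03944 m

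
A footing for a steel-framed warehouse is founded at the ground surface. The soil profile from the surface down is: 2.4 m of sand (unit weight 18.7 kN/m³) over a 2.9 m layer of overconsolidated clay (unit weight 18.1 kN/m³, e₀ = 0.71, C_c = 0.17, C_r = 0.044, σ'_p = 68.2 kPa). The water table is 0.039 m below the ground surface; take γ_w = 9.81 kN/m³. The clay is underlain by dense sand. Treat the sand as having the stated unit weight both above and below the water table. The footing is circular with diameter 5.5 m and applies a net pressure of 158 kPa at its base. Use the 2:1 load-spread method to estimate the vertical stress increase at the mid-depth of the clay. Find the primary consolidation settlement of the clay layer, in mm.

S_c ≈ 55.3 mm

Mid-depth of clay below the ground surface: z = 2.4 + 2.9/2 = 3.85 m.
Total vertical stress at mid-clay: σ_v = 18.7×2.4 + 18.1×1.45 = 71.125 kPa.
Pore pressure: u = 9.81×(3.85 − 0.039) = 37.386 kPa.
Initial effective stress: σ'_0 = σ_v − u = 71.125 − 37.386 = 33.739 kPa.
Stress increase at mid-clay by the 2:1 spreading method:
Δσ ≈ qD²/(D+z)² = 158×5.5²/(5.5+3.85)² = 54.671 kPa
Final effective stress: σ'_f = 33.739 + 54.671 = 88.41 kPa.
σ'_f = 88.41 > σ'_p = 68.2 kPa, so the stress path crosses the preconsolidation pressure — recompression up to σ'_p, then virgin compression beyond:
S_c = H/(1+e₀)·[C_r·log₁₀(σ'_p/σ'_0) + C_c·log₁₀(σ'_f/σ'_p)]
    = 2.9/1.71 × [0.044×log₁₀(68.2/33.739) + 0.17×log₁₀(88.41/68.2)]
    = 1.6959 × [0.013449 + 0.019162] = 0.0553 m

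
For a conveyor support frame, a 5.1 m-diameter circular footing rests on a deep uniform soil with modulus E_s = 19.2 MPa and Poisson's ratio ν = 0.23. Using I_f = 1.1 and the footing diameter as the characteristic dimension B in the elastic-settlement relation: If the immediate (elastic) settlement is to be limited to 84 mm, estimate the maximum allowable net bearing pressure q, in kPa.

q ≈ 304 kPa

E_s = 19.2 MPa = 19200 kPa.
S_e = q·B·(1−ν²)/E_s · I_f  ⇒  q = S_e·E_s / (B·(1−ν²)·I_f).
q = 0.084 × 19200 / (5.1 × 0.9471 × 1.1) = 303.5 kPa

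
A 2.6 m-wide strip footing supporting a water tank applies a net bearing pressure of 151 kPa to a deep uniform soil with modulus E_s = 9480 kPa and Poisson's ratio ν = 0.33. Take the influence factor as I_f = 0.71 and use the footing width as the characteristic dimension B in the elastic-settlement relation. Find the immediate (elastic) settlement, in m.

Immediate (elastic) settlement: S_e = q·B·(1−ν²)/E_s · I_f.
S_e = 151 × 2.6 × (1 − 0.33²) / 9480 × 0.71
    = 151 × 2.6 × 0.8911 / 9480 × 0.71
    = 0.0262 m

S_e ≈ 0.0262 m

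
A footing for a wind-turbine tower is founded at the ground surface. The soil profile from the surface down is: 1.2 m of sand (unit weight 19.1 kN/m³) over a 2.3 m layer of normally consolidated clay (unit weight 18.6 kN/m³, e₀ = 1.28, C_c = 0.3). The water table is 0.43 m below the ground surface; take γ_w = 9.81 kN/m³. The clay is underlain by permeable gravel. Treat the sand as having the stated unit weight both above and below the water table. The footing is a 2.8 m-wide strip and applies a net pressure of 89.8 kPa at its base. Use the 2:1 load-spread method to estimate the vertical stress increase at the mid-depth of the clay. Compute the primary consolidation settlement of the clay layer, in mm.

S_c ≈ 141 mm

Mid-depth of clay below the ground surface: z = 1.2 + 2.3/2 = 2.35 m.
Total vertical stress at mid-clay: σ_v = 19.1×1.2 + 18.6×1.15 = 44.31 kPa.
Pore pressure: u = 9.81×(2.35 − 0.43) = 18.835 kPa.
Initial effective stress: σ'_0 = σ_v − u = 44.31 − 18.835 = 25.475 kPa.
Stress increase at mid-clay by the 2:1 spreading method:
Δσ = qB/(B+z) = 89.8×2.8/(2.8+2.35) = 48.823 kPa
Final effective stress: σ'_f = σ'_0 + Δσ = 25.475 + 48.823 = 74.298 kPa.
Normally consolidated clay, so the full stress increment lies on the virgin compression line:
S_c = C_c·H/(1+e₀)·log₁₀(σ'_f/σ'_0) = 0.3×2.3/(1+1.28)×log₁₀(74.298/25.475)
    = 0.30263 × 0.46486 = 0.1407 m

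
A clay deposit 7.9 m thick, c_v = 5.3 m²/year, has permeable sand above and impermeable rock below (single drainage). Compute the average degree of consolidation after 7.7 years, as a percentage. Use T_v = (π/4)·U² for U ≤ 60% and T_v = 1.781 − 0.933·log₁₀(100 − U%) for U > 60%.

Drainage path length: H_d = H = 7.9 m (single drainage).
T_v = c_v·t/H_d² = 5.3×7.7/7.9² = 0.6539.
T_v = 0.6539 corresponds to the U > 60% branch:
U = 1 − 10^((1.781 − T_v)/0.933)/100 = 0.8385

U ≈ 83.9 %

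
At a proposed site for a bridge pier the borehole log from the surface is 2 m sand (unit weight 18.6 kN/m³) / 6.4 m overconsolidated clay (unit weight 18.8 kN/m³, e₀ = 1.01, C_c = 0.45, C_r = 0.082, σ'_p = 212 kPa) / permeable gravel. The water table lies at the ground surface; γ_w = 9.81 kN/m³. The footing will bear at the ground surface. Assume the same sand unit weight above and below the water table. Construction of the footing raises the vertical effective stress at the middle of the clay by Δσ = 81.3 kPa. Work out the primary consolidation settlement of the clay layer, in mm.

S_c ≈ 115 mm

Mid-depth of clay below the ground surface: z = 2 + 6.4/2 = 5.2 m.
Total vertical stress at mid-clay: σ_v = 18.6×2 + 18.8×3.2 = 97.36 kPa.
Pore pressure: u = 9.81×(5.2 − 0) = 51.012 kPa.
Initial effective stress: σ'_0 = σ_v − u = 97.36 − 51.012 = 46.348 kPa.
Final effective stress: σ'_f = 46.348 + 81.3 = 127.65 kPa.
σ'_f = 127.65 ≤ σ'_p = 212 kPa, so the clay remains overconsolidated and only the recompression index applies:
S_c = C_r·H/(1+e₀)·log₁₀(σ'_f/σ'_0) = 0.082×6.4/2.01×log₁₀(127.65/46.348)
    = 0.2611 × 0.43999 = 0.1149 m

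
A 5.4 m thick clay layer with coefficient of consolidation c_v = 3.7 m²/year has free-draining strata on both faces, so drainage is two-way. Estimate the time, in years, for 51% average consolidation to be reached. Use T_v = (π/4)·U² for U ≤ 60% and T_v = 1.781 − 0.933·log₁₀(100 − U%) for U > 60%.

t ≈ 0.402 years

Drainage path length: H_d = H/2 = 2.7 m (double drainage).
U ≤ 60%: T_v = (π/4)·U² = (π/4)×0.51² = 0.20428.
t = T_v·H_d²/c_v = 0.20428×2.7²/3.7 = 0.4025 years.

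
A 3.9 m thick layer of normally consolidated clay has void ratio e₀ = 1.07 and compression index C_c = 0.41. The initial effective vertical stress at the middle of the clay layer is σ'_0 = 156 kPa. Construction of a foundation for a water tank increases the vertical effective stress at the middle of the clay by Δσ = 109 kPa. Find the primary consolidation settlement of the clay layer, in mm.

Final effective stress: σ'_f = σ'_0 + Δσ = 156 + 109 = 265 kPa.
Normally consolidated clay, so the full stress increment lies on the virgin compression line:
S_c = C_c·H/(1+e₀)·log₁₀(σ'_f/σ'_0) = 0.41×3.9/(1+1.07)×log₁₀(265/156)
    = 0.77246 × 0.23012 = 0.1778 m

S_c ≈ 178 mm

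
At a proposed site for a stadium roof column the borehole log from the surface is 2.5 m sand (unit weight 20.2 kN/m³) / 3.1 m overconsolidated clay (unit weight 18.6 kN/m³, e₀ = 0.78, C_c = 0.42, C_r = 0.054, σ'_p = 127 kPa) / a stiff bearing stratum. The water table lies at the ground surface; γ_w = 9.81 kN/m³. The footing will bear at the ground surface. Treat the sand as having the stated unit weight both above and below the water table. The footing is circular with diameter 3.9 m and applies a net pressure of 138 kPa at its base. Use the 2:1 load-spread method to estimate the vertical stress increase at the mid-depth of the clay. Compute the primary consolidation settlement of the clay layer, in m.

S_c ≈ 0.0249 m

Mid-depth of clay below the ground surface: z = 2.5 + 3.1/2 = 4.05 m.
Total vertical stress at mid-clay: σ_v = 20.2×2.5 + 18.6×1.55 = 79.33 kPa.
Pore pressure: u = 9.81×(4.05 − 0) = 39.73 kPa.
Initial effective stress: σ'_0 = σ_v − u = 79.33 − 39.73 = 39.6 kPa.
Stress increase at mid-clay by the 2:1 spreading method:
Δσ ≈ qD²/(D+z)² = 138×3.9²/(3.9+4.05)² = 33.21 kPa
Final effective stress: σ'_f = 39.6 + 33.21 = 72.81 kPa.
σ'_f = 72.81 ≤ σ'_p = 127 kPa, so the clay remains overconsolidated and only the recompression index applies:
S_c = C_r·H/(1+e₀)·log₁₀(σ'_f/σ'_0) = 0.054×3.1/1.78×log₁₀(72.81/39.6)
    = 0.094046 × 0.2645 = 0.02488 m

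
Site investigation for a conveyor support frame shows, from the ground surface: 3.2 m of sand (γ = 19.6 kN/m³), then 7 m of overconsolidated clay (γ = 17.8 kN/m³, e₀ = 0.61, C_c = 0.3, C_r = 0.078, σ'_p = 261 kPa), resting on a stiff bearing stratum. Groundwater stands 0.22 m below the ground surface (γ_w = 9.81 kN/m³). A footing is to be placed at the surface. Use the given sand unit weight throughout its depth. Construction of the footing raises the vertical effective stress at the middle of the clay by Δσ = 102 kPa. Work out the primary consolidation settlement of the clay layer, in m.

S_c ≈ 0.144 m

Mid-depth of clay below the ground surface: z = 3.2 + 7/2 = 6.7 m.
Total vertical stress at mid-clay: σ_v = 19.6×3.2 + 17.8×3.5 = 125.02 kPa.
Pore pressure: u = 9.81×(6.7 − 0.22) = 63.569 kPa.
Initial effective stress: σ'_0 = σ_v − u = 125.02 − 63.569 = 61.451 kPa.
Final effective stress: σ'_f = 61.451 + 102 = 163.45 kPa.
σ'_f = 163.45 ≤ σ'_p = 261 kPa, so the clay remains overconsolidated and only the recompression index applies:
S_c = C_r·H/(1+e₀)·log₁₀(σ'_f/σ'_0) = 0.078×7/1.61×log₁₀(163.45/61.451)
    = 0.33913 × 0.42486 = 0.1441 m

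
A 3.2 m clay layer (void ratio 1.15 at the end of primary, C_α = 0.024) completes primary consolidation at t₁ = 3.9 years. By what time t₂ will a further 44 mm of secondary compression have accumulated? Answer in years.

S_s = C_α·H/(1+e_p)·log₁₀(t₂/t₁) ⇒ log₁₀(t₂/t₁) = S_s·(1+e_p)/(C_α·H).
log₁₀(t₂/t₁) = 0.044 × (1+1.15) / (0.024×3.2) = 1.232
t₂ = t₁ × 10^1.232 = 3.9 × 17.05 = 66.5 years

t₂ ≈ 66.5 years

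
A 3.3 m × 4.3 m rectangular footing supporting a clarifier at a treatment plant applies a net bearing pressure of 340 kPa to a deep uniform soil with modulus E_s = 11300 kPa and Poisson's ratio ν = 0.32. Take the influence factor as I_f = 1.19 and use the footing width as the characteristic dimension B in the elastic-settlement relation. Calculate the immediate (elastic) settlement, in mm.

S_e ≈ 106 mm

Immediate (elastic) settlement: S_e = q·B·(1−ν²)/E_s · I_f.
S_e = 340 × 3.3 × (1 − 0.32²) / 11300 × 1.19
    = 340 × 3.3 × 0.8976 / 11300 × 1.19
    = 0.1061 m = 106.1 mm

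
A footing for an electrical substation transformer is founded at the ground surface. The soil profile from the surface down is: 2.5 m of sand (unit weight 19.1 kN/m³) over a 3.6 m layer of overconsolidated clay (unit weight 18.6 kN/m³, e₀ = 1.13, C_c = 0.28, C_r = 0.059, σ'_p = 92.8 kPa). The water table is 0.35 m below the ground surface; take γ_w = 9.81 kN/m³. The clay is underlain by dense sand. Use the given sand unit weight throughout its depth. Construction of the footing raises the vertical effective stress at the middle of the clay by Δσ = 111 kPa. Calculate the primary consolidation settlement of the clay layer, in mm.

S_c ≈ 137 mm

Mid-depth of clay below the ground surface: z = 2.5 + 3.6/2 = 4.3 m.
Total vertical stress at mid-clay: σ_v = 19.1×2.5 + 18.6×1.8 = 81.23 kPa.
Pore pressure: u = 9.81×(4.3 − 0.35) = 38.75 kPa.
Initial effective stress: σ'_0 = σ_v − u = 81.23 − 38.75 = 42.48 kPa.
Final effective stress: σ'_f = 42.48 + 111 = 153.48 kPa.
σ'_f = 153.48 > σ'_p = 92.8 kPa, so the stress path crosses the preconsolidation pressure — recompression up to σ'_p, then virgin compression beyond:
S_c = H/(1+e₀)·[C_r·log₁₀(σ'_p/σ'_0) + C_c·log₁₀(σ'_f/σ'_p)]
    = 3.6/2.13 × [0.059×log₁₀(92.8/42.48) + 0.28×log₁₀(153.48/92.8)]
    = 1.6901 × [0.020022 + 0.061181] = 0.1372 m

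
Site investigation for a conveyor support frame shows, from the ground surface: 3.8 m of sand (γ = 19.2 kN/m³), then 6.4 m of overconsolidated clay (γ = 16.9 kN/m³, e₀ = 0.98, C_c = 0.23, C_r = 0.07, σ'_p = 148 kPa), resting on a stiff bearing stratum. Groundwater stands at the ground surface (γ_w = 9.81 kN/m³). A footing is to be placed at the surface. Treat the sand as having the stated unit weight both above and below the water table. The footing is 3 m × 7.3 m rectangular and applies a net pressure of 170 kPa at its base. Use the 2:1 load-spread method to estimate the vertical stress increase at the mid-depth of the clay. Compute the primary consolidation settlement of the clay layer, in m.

Mid-depth of clay below the ground surface: z = 3.8 + 6.4/2 = 7 m.
Total vertical stress at mid-clay: σ_v = 19.2×3.8 + 16.9×3.2 = 127.04 kPa.
Pore pressure: u = 9.81×(7 − 0) = 68.67 kPa.
Initial effective stress: σ'_0 = σ_v − u = 127.04 − 68.67 = 58.37 kPa.
Stress increase at mid-clay by the 2:1 spreading method:
Δσ = qBL/((B+z)(L+z)) = 170×3×7.3/((3+7)(7.3+7)) = 26.035 kPa
Final effective stress: σ'_f = 58.37 + 26.035 = 84.405 kPa.
σ'_f = 84.405 ≤ σ'_p = 148 kPa, so the clay remains overconsolidated and only the recompression index applies:
S_c = C_r·H/(1+e₀)·log₁₀(σ'_f/σ'_0) = 0.07×6.4/1.98×log₁₀(84.405/58.37)
    = 0.22626 × 0.16018 = 0.03624 m

S_c ≈ 0.0362 m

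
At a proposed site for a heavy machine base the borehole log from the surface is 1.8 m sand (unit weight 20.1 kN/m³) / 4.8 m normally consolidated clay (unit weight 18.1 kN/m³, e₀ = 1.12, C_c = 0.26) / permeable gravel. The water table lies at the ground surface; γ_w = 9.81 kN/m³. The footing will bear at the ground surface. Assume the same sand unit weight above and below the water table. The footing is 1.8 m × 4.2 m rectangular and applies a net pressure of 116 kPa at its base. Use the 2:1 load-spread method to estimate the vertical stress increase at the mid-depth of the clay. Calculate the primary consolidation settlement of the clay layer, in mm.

Mid-depth of clay below the ground surface: z = 1.8 + 4.8/2 = 4.2 m.
Total vertical stress at mid-clay: σ_v = 20.1×1.8 + 18.1×2.4 = 79.62 kPa.
Pore pressure: u = 9.81×(4.2 − 0) = 41.202 kPa.
Initial effective stress: σ'_0 = σ_v − u = 79.62 − 41.202 = 38.418 kPa.
Stress increase at mid-clay by the 2:1 spreading method:
Δσ = qBL/((B+z)(L+z)) = 116×1.8×4.2/((1.8+4.2)(4.2+4.2)) = 17.4 kPa
Final effective stress: σ'_f = σ'_0 + Δσ = 38.418 + 17.4 = 55.818 kPa.
Normally consolidated clay, so the full stress increment lies on the virgin compression line:
S_c = C_c·H/(1+e₀)·log₁₀(σ'_f/σ'_0) = 0.26×4.8/(1+1.12)×log₁₀(55.818/38.418)
    = 0.58868 × 0.16224 = 0.09551 m

S_c ≈ 95.5 mm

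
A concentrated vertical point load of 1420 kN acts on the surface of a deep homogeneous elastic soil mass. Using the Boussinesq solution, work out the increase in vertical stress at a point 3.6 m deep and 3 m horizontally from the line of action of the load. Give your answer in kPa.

Boussinesq vertical stress below a point load on an elastic half-space:
Δσ_z = 3P/(2πz²) · [1 + (r/z)²]^(−5/2)
r/z = 3/3.6 = 0.83333; [1+(r/z)²]^(−5/2) = 0.26757.
Δσ_z = 3×1420/(2π×3.6²) × 0.26757 = 52.315 × 0.26757 = 14 kPa

Δσ_z ≈ 14 kPa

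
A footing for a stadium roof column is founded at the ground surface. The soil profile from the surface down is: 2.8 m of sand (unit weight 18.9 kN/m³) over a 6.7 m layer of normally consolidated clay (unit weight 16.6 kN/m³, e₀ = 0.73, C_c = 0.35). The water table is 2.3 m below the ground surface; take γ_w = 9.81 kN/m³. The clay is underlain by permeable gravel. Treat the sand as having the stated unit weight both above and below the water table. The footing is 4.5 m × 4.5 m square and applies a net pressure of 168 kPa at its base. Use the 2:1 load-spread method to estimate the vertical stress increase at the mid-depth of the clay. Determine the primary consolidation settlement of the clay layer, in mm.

Mid-depth of clay below the ground surface: z = 2.8 + 6.7/2 = 6.15 m.
Total vertical stress at mid-clay: σ_v = 18.9×2.8 + 16.6×3.35 = 108.53 kPa.
Pore pressure: u = 9.81×(6.15 − 2.3) = 37.769 kPa.
Initial effective stress: σ'_0 = σ_v − u = 108.53 − 37.769 = 70.761 kPa.
Stress increase at mid-clay by the 2:1 spreading method:
Δσ = qBL/((B+z)(L+z)) = 168×4.5×4.5/((4.5+6.15)(4.5+6.15)) = 29.994 kPa
Final effective stress: σ'_f = σ'_0 + Δσ = 70.761 + 29.994 = 100.75 kPa.
Normally consolidated clay, so the full stress increment lies on the virgin compression line:
S_c = C_c·H/(1+e₀)·log₁₀(σ'_f/σ'_0) = 0.35×6.7/(1+0.73)×log₁₀(100.75/70.761)
    = 1.3555 × 0.15345 = 0.208 m

S_c ≈ 208 mm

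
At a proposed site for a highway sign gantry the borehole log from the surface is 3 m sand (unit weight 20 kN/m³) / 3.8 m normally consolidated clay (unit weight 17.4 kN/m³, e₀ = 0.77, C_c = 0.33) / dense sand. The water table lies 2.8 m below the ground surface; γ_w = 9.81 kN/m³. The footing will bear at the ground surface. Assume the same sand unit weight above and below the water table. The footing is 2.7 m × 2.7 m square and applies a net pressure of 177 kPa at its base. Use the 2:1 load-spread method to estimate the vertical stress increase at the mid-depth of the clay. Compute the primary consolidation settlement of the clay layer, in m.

S_c ≈ 0.0827 m

Mid-depth of clay below the ground surface: z = 3 + 3.8/2 = 4.9 m.
Total vertical stress at mid-clay: σ_v = 20×3 + 17.4×1.9 = 93.06 kPa.
Pore pressure: u = 9.81×(4.9 − 2.8) = 20.601 kPa.
Initial effective stress: σ'_0 = σ_v − u = 93.06 − 20.601 = 72.459 kPa.
Stress increase at mid-clay by the 2:1 spreading method:
Δσ = qBL/((B+z)(L+z)) = 177×2.7×2.7/((2.7+4.9)(2.7+4.9)) = 22.34 kPa
Final effective stress: σ'_f = σ'_0 + Δσ = 72.459 + 22.34 = 94.799 kPa.
Normally consolidated clay, so the full stress increment lies on the virgin compression line:
S_c = C_c·H/(1+e₀)·log₁₀(σ'_f/σ'_0) = 0.33×3.8/(1+0.77)×log₁₀(94.799/72.459)
    = 0.70847 × 0.11671 = 0.08269 m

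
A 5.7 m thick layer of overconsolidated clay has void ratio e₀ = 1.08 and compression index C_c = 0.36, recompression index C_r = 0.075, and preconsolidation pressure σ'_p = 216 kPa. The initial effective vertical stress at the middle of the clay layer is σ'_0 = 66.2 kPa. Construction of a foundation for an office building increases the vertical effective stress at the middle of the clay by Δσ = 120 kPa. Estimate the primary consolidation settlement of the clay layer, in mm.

Final effective stress: σ'_f = 66.2 + 120 = 186.2 kPa.
σ'_f = 186.2 ≤ σ'_p = 216 kPa, so the clay remains overconsolidated and only the recompression index applies:
S_c = C_r·H/(1+e₀)·log₁₀(σ'_f/σ'_0) = 0.075×5.7/2.08×log₁₀(186.2/66.2)
    = 0.20553 × 0.44912 = 0.09231 m

S_c ≈ 92.3 mm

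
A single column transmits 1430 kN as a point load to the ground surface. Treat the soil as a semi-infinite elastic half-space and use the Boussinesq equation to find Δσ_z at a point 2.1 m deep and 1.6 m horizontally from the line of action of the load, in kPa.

Boussinesq vertical stress below a point load on an elastic half-space:
Δσ_z = 3P/(2πz²) · [1 + (r/z)²]^(−5/2)
r/z = 1.6/2.1 = 0.7619; [1+(r/z)²]^(−5/2) = 0.31843.
Δσ_z = 3×1430/(2π×2.1²) × 0.31843 = 154.82 × 0.31843 = 49.3 kPa

Δσ_z ≈ 49.3 kPa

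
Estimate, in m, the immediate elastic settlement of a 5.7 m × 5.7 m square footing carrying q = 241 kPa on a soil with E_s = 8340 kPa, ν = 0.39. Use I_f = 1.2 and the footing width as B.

Immediate (elastic) settlement: S_e = q·B·(1−ν²)/E_s · I_f.
S_e = 241 × 5.7 × (1 − 0.39²) / 8340 × 1.2
    = 241 × 5.7 × 0.8479 / 8340 × 1.2
    = 0.1676 m

S_e ≈ 0.168 m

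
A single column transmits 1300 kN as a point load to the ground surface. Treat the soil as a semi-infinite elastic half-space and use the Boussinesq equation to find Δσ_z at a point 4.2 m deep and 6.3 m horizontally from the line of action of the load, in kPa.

Δσ_z ≈ 1.85 kPa

Boussinesq vertical stress below a point load on an elastic half-space:
Δσ_z = 3P/(2πz²) · [1 + (r/z)²]^(−5/2)
r/z = 6.3/4.2 = 1.5; [1+(r/z)²]^(−5/2) = 0.052516.
Δσ_z = 3×1300/(2π×4.2²) × 0.052516 = 35.187 × 0.052516 = 1.848 kPa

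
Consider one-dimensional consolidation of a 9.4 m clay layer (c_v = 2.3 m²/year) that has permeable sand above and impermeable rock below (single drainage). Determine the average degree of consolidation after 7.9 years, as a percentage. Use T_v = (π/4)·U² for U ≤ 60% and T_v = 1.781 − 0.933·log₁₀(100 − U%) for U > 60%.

U ≈ 51.2 %

Drainage path length: H_d = H = 9.4 m (single drainage).
T_v = c_v·t/H_d² = 2.3×7.9/9.4² = 0.20564.
T_v = 0.20564 corresponds to the U ≤ 60% branch:
U = √(4T_v/π) = 0.5117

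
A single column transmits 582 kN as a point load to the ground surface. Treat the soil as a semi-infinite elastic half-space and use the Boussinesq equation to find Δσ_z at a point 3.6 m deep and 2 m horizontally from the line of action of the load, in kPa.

Boussinesq vertical stress below a point load on an elastic half-space:
Δσ_z = 3P/(2πz²) · [1 + (r/z)²]^(−5/2)
r/z = 2/3.6 = 0.55556; [1+(r/z)²]^(−5/2) = 0.51044.
Δσ_z = 3×582/(2π×3.6²) × 0.51044 = 21.442 × 0.51044 = 10.94 kPa

Δσ_z ≈ 10.9 kPa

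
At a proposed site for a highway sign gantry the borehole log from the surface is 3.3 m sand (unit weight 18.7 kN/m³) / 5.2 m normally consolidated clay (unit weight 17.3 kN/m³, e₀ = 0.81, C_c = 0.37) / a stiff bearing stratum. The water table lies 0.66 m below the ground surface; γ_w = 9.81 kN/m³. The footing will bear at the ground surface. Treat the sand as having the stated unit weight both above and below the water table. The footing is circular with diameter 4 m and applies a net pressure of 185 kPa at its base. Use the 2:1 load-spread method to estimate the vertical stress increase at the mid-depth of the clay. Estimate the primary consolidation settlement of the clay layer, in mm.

Mid-depth of clay below the ground surface: z = 3.3 + 5.2/2 = 5.9 m.
Total vertical stress at mid-clay: σ_v = 18.7×3.3 + 17.3×2.6 = 106.69 kPa.
Pore pressure: u = 9.81×(5.9 − 0.66) = 51.404 kPa.
Initial effective stress: σ'_0 = σ_v − u = 106.69 − 51.404 = 55.286 kPa.
Stress increase at mid-clay by the 2:1 spreading method:
Δσ ≈ qD²/(D+z)² = 185×4²/(4+5.9)² = 30.201 kPa
Final effective stress: σ'_f = σ'_0 + Δσ = 55.286 + 30.201 = 85.487 kPa.
Normally consolidated clay, so the full stress increment lies on the virgin compression line:
S_c = C_c·H/(1+e₀)·log₁₀(σ'_f/σ'_0) = 0.37×5.2/(1+0.81)×log₁₀(85.487/55.286)
    = 1.063 × 0.18928 = 0.2012 m

S_c ≈ 201 mm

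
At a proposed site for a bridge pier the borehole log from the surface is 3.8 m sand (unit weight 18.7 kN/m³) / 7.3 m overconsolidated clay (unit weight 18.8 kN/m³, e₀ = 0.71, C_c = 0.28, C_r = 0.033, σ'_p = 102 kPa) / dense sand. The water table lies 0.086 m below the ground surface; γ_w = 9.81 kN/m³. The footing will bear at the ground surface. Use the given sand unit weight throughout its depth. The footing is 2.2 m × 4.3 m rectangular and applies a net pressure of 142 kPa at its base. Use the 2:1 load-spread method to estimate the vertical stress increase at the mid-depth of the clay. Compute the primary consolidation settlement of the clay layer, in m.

S_c ≈ 0.0099 m

Mid-depth of clay below the ground surface: z = 3.8 + 7.3/2 = 7.45 m.
Total vertical stress at mid-clay: σ_v = 18.7×3.8 + 18.8×3.65 = 139.68 kPa.
Pore pressure: u = 9.81×(7.45 − 0.086) = 72.241 kPa.
Initial effective stress: σ'_0 = σ_v − u = 139.68 − 72.241 = 67.439 kPa.
Stress increase at mid-clay by the 2:1 spreading method:
Δσ = qBL/((B+z)(L+z)) = 142×2.2×4.3/((2.2+7.45)(4.3+7.45)) = 11.847 kPa
Final effective stress: σ'_f = 67.439 + 11.847 = 79.286 kPa.
σ'_f = 79.286 ≤ σ'_p = 102 kPa, so the clay remains overconsolidated and only the recompression index applies:
S_c = C_r·H/(1+e₀)·log₁₀(σ'_f/σ'_0) = 0.033×7.3/1.71×log₁₀(79.286/67.439)
    = 0.14088 × 0.070285 = 0.009902 m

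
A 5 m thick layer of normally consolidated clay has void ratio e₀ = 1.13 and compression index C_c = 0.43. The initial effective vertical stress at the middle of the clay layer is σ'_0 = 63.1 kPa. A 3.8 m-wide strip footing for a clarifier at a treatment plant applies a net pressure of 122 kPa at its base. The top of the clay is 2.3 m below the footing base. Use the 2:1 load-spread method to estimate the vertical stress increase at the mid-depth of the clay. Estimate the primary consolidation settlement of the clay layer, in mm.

S_c ≈ 271 mm

Mid-depth of clay below the footing base: z = 2.3 + 5/2 = 4.8 m.
Stress increase at mid-clay by the 2:1 spreading method:
Δσ = qB/(B+z) = 122×3.8/(3.8+4.8) = 53.907 kPa
Final effective stress: σ'_f = σ'_0 + Δσ = 63.1 + 53.907 = 117.01 kPa.
Normally consolidated clay, so the full stress increment lies on the virgin compression line:
S_c = C_c·H/(1+e₀)·log₁₀(σ'_f/σ'_0) = 0.43×5/(1+1.13)×log₁₀(117.01/63.1)
    = 1.0094 × 0.26819 = 0.2707 m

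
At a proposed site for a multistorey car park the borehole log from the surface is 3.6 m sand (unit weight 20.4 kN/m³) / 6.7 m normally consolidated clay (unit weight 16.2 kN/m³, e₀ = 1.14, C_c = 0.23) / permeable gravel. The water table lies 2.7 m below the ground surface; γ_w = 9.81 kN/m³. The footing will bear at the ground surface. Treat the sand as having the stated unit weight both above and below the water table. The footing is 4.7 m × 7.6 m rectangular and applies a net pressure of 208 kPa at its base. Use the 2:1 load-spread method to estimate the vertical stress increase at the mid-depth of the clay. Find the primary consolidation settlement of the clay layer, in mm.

S_c ≈ 129 mm

Mid-depth of clay below the ground surface: z = 3.6 + 6.7/2 = 6.95 m.
Total vertical stress at mid-clay: σ_v = 20.4×3.6 + 16.2×3.35 = 127.71 kPa.
Pore pressure: u = 9.81×(6.95 − 2.7) = 41.693 kPa.
Initial effective stress: σ'_0 = σ_v − u = 127.71 − 41.693 = 86.017 kPa.
Stress increase at mid-clay by the 2:1 spreading method:
Δσ = qBL/((B+z)(L+z)) = 208×4.7×7.6/((4.7+6.95)(7.6+6.95)) = 43.831 kPa
Final effective stress: σ'_f = σ'_0 + Δσ = 86.017 + 43.831 = 129.85 kPa.
Normally consolidated clay, so the full stress increment lies on the virgin compression line:
S_c = C_c·H/(1+e₀)·log₁₀(σ'_f/σ'_0) = 0.23×6.7/(1+1.14)×log₁₀(129.85/86.017)
    = 0.72009 × 0.17886 = 0.1288 m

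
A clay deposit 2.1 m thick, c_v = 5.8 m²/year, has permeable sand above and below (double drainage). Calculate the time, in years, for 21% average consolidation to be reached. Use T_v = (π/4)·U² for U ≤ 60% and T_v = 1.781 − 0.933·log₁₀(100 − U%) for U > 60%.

Drainage path length: H_d = H/2 = 1.05 m (double drainage).
U ≤ 60%: T_v = (π/4)·U² = (π/4)×0.21² = 0.034636.
t = T_v·H_d²/c_v = 0.034636×1.05²/5.8 = 0.006584 years.

t ≈ 0.00658 years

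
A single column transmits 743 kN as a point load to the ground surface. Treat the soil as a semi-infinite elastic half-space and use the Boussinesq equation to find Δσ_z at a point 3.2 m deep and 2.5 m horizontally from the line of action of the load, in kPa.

Δσ_z ≈ 10.5 kPa

Boussinesq vertical stress below a point load on an elastic half-space:
Δσ_z = 3P/(2πz²) · [1 + (r/z)²]^(−5/2)
r/z = 2.5/3.2 = 0.78125; [1+(r/z)²]^(−5/2) = 0.30388.
Δσ_z = 3×743/(2π×3.2²) × 0.30388 = 34.644 × 0.30388 = 10.53 kPa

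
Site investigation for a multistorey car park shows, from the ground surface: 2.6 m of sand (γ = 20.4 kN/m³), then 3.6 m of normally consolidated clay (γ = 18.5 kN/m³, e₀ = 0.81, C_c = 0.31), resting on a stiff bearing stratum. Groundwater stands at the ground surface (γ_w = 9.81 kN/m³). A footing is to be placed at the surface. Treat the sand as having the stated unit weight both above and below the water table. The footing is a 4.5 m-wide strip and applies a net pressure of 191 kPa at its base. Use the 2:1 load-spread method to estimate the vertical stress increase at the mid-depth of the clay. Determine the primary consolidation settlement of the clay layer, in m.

Mid-depth of clay below the ground surface: z = 2.6 + 3.6/2 = 4.4 m.
Total vertical stress at mid-clay: σ_v = 20.4×2.6 + 18.5×1.8 = 86.34 kPa.
Pore pressure: u = 9.81×(4.4 − 0) = 43.164 kPa.
Initial effective stress: σ'_0 = σ_v − u = 86.34 − 43.164 = 43.176 kPa.
Stress increase at mid-clay by the 2:1 spreading method:
Δσ = qB/(B+z) = 191×4.5/(4.5+4.4) = 96.573 kPa
Final effective stress: σ'_f = σ'_0 + Δσ = 43.176 + 96.573 = 139.75 kPa.
Normally consolidated clay, so the full stress increment lies on the virgin compression line:
S_c = C_c·H/(1+e₀)·log₁₀(σ'_f/σ'_0) = 0.31×3.6/(1+0.81)×log₁₀(139.75/43.176)
    = 0.61657 × 0.51011 = 0.3145 m

S_c ≈ 0.315 m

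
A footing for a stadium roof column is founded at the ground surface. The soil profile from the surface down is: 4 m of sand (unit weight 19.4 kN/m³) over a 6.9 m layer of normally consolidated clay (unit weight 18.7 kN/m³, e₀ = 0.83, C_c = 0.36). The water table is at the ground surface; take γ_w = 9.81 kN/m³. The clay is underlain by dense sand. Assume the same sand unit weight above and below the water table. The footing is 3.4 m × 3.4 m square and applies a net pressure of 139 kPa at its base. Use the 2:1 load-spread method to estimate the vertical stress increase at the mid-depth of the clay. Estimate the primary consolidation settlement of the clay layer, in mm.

Mid-depth of clay below the ground surface: z = 4 + 6.9/2 = 7.45 m.
Total vertical stress at mid-clay: σ_v = 19.4×4 + 18.7×3.45 = 142.12 kPa.
Pore pressure: u = 9.81×(7.45 − 0) = 73.085 kPa.
Initial effective stress: σ'_0 = σ_v − u = 142.12 − 73.085 = 69.035 kPa.
Stress increase at mid-clay by the 2:1 spreading method:
Δσ = qBL/((B+z)(L+z)) = 139×3.4×3.4/((3.4+7.45)(3.4+7.45)) = 13.649 kPa
Final effective stress: σ'_f = σ'_0 + Δσ = 69.035 + 13.649 = 82.684 kPa.
Normally consolidated clay, so the full stress increment lies on the virgin compression line:
S_c = C_c·H/(1+e₀)·log₁₀(σ'_f/σ'_0) = 0.36×6.9/(1+0.83)×log₁₀(82.684/69.035)
    = 1.3574 × 0.078352 = 0.1064 m

S_c ≈ 106 mm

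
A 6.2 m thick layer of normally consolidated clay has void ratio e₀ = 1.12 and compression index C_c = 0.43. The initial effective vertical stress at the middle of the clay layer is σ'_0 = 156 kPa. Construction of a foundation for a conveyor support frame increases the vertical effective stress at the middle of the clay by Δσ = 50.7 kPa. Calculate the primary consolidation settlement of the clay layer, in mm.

Final effective stress: σ'_f = σ'_0 + Δσ = 156 + 50.7 = 206.7 kPa.
Normally consolidated clay, so the full stress increment lies on the virgin compression line:
S_c = C_c·H/(1+e₀)·log₁₀(σ'_f/σ'_0) = 0.43×6.2/(1+1.12)×log₁₀(206.7/156)
    = 1.2575 × 0.12222 = 0.1537 m

S_c ≈ 154 mm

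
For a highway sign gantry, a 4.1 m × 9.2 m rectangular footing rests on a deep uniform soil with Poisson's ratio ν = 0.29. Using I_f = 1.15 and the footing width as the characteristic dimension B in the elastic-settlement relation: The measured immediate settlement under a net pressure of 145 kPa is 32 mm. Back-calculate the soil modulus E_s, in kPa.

S_e = q·B·(1−ν²)/E_s · I_f  ⇒  E_s = q·B·(1−ν²)·I_f / S_e.
E_s = 145 × 4.1 × 0.9159 × 1.15 / 0.032 = 19570 kPa

E_s ≈ 19600 kPa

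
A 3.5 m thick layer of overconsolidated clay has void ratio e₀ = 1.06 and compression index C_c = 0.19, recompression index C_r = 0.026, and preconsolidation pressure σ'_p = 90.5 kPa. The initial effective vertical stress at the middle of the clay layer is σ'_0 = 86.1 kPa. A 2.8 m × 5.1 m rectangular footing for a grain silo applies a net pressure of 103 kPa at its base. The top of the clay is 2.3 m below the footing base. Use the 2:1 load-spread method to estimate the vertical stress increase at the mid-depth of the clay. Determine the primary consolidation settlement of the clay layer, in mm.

Mid-depth of clay below the footing base: z = 2.3 + 3.5/2 = 4.05 m.
Stress increase at mid-clay by the 2:1 spreading method:
Δσ = qBL/((B+z)(L+z)) = 103×2.8×5.1/((2.8+4.05)(5.1+4.05)) = 23.467 kPa
Final effective stress: σ'_f = 86.1 + 23.467 = 109.57 kPa.
σ'_f = 109.57 > σ'_p = 90.5 kPa, so the stress path crosses the preconsolidation pressure — recompression up to σ'_p, then virgin compression beyond:
S_c = H/(1+e₀)·[C_r·log₁₀(σ'_p/σ'_0) + C_c·log₁₀(σ'_f/σ'_p)]
    = 3.5/2.06 × [0.026×log₁₀(90.5/86.1) + 0.19×log₁₀(109.57/90.5)]
    = 1.699 × [0.00056278 + 0.015778] = 0.02776 m

S_c ≈ 27.8 mm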